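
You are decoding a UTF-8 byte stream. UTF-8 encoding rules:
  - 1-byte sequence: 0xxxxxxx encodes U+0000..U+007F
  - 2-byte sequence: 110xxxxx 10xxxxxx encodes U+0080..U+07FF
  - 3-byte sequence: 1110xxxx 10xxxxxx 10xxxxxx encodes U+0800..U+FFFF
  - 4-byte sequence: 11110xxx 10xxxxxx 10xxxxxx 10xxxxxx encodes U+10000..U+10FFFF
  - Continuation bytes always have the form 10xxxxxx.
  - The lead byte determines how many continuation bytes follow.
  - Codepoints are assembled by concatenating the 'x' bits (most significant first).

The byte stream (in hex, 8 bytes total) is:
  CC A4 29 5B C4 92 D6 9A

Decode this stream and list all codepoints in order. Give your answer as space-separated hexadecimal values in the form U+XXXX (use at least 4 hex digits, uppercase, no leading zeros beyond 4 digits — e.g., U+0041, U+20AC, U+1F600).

Byte[0]=CC: 2-byte lead, need 1 cont bytes. acc=0xC
Byte[1]=A4: continuation. acc=(acc<<6)|0x24=0x324
Completed: cp=U+0324 (starts at byte 0)
Byte[2]=29: 1-byte ASCII. cp=U+0029
Byte[3]=5B: 1-byte ASCII. cp=U+005B
Byte[4]=C4: 2-byte lead, need 1 cont bytes. acc=0x4
Byte[5]=92: continuation. acc=(acc<<6)|0x12=0x112
Completed: cp=U+0112 (starts at byte 4)
Byte[6]=D6: 2-byte lead, need 1 cont bytes. acc=0x16
Byte[7]=9A: continuation. acc=(acc<<6)|0x1A=0x59A
Completed: cp=U+059A (starts at byte 6)

Answer: U+0324 U+0029 U+005B U+0112 U+059A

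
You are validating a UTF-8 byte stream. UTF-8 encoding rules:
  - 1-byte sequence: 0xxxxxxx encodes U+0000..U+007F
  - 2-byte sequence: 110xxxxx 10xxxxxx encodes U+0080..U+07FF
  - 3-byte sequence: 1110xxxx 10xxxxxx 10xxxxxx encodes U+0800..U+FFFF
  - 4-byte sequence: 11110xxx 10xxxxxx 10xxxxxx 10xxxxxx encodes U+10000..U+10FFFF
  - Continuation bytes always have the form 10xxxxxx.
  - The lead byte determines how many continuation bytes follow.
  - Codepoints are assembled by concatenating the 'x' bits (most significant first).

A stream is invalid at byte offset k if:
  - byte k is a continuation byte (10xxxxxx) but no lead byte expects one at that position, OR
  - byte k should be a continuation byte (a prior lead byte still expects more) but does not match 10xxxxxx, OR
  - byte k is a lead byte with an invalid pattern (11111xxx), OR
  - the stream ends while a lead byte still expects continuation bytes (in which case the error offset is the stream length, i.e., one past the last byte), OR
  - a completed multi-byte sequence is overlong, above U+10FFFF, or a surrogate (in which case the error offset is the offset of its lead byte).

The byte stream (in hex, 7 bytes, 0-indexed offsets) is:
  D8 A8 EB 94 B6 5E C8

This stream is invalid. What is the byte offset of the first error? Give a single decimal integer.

Byte[0]=D8: 2-byte lead, need 1 cont bytes. acc=0x18
Byte[1]=A8: continuation. acc=(acc<<6)|0x28=0x628
Completed: cp=U+0628 (starts at byte 0)
Byte[2]=EB: 3-byte lead, need 2 cont bytes. acc=0xB
Byte[3]=94: continuation. acc=(acc<<6)|0x14=0x2D4
Byte[4]=B6: continuation. acc=(acc<<6)|0x36=0xB536
Completed: cp=U+B536 (starts at byte 2)
Byte[5]=5E: 1-byte ASCII. cp=U+005E
Byte[6]=C8: 2-byte lead, need 1 cont bytes. acc=0x8
Byte[7]: stream ended, expected continuation. INVALID

Answer: 7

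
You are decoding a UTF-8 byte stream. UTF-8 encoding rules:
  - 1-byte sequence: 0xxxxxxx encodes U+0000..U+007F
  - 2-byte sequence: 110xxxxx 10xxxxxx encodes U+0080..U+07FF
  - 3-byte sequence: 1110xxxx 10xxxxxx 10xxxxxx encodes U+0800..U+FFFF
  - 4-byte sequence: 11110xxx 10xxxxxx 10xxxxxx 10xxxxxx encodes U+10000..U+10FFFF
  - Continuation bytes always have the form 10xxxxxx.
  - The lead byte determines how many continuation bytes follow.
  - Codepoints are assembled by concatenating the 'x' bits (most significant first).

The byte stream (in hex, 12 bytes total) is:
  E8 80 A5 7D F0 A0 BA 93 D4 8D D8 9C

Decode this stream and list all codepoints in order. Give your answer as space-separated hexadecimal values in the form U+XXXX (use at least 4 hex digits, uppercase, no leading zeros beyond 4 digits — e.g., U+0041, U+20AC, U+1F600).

Byte[0]=E8: 3-byte lead, need 2 cont bytes. acc=0x8
Byte[1]=80: continuation. acc=(acc<<6)|0x00=0x200
Byte[2]=A5: continuation. acc=(acc<<6)|0x25=0x8025
Completed: cp=U+8025 (starts at byte 0)
Byte[3]=7D: 1-byte ASCII. cp=U+007D
Byte[4]=F0: 4-byte lead, need 3 cont bytes. acc=0x0
Byte[5]=A0: continuation. acc=(acc<<6)|0x20=0x20
Byte[6]=BA: continuation. acc=(acc<<6)|0x3A=0x83A
Byte[7]=93: continuation. acc=(acc<<6)|0x13=0x20E93
Completed: cp=U+20E93 (starts at byte 4)
Byte[8]=D4: 2-byte lead, need 1 cont bytes. acc=0x14
Byte[9]=8D: continuation. acc=(acc<<6)|0x0D=0x50D
Completed: cp=U+050D (starts at byte 8)
Byte[10]=D8: 2-byte lead, need 1 cont bytes. acc=0x18
Byte[11]=9C: continuation. acc=(acc<<6)|0x1C=0x61C
Completed: cp=U+061C (starts at byte 10)

Answer: U+8025 U+007D U+20E93 U+050D U+061C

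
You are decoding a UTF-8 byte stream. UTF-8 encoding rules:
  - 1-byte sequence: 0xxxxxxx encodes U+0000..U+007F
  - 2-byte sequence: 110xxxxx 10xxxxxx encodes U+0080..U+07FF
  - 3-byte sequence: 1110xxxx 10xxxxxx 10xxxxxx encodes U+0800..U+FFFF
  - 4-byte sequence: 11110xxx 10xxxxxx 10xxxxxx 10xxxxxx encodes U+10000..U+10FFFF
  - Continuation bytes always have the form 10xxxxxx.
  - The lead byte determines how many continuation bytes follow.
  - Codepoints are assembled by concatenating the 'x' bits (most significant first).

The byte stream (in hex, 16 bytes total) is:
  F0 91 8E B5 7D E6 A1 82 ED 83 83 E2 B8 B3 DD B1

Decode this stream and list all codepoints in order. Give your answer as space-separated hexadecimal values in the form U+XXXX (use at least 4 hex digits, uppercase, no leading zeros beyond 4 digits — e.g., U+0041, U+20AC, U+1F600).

Byte[0]=F0: 4-byte lead, need 3 cont bytes. acc=0x0
Byte[1]=91: continuation. acc=(acc<<6)|0x11=0x11
Byte[2]=8E: continuation. acc=(acc<<6)|0x0E=0x44E
Byte[3]=B5: continuation. acc=(acc<<6)|0x35=0x113B5
Completed: cp=U+113B5 (starts at byte 0)
Byte[4]=7D: 1-byte ASCII. cp=U+007D
Byte[5]=E6: 3-byte lead, need 2 cont bytes. acc=0x6
Byte[6]=A1: continuation. acc=(acc<<6)|0x21=0x1A1
Byte[7]=82: continuation. acc=(acc<<6)|0x02=0x6842
Completed: cp=U+6842 (starts at byte 5)
Byte[8]=ED: 3-byte lead, need 2 cont bytes. acc=0xD
Byte[9]=83: continuation. acc=(acc<<6)|0x03=0x343
Byte[10]=83: continuation. acc=(acc<<6)|0x03=0xD0C3
Completed: cp=U+D0C3 (starts at byte 8)
Byte[11]=E2: 3-byte lead, need 2 cont bytes. acc=0x2
Byte[12]=B8: continuation. acc=(acc<<6)|0x38=0xB8
Byte[13]=B3: continuation. acc=(acc<<6)|0x33=0x2E33
Completed: cp=U+2E33 (starts at byte 11)
Byte[14]=DD: 2-byte lead, need 1 cont bytes. acc=0x1D
Byte[15]=B1: continuation. acc=(acc<<6)|0x31=0x771
Completed: cp=U+0771 (starts at byte 14)

Answer: U+113B5 U+007D U+6842 U+D0C3 U+2E33 U+0771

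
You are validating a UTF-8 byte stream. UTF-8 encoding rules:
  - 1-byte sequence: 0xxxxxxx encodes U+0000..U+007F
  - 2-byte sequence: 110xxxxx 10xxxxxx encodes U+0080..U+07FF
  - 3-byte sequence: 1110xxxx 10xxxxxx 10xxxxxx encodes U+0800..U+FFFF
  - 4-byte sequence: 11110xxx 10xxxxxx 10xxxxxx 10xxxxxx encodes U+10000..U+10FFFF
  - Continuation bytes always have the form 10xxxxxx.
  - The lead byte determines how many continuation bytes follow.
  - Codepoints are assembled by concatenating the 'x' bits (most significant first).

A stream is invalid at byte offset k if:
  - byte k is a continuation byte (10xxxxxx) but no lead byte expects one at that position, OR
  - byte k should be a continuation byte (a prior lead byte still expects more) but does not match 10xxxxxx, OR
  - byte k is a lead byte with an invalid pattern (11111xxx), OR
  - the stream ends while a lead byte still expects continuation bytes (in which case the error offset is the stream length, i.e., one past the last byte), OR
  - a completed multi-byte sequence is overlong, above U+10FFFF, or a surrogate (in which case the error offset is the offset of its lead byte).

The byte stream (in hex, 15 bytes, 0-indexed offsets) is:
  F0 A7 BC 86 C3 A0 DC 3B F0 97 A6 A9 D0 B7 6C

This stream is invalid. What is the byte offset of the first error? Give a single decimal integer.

Byte[0]=F0: 4-byte lead, need 3 cont bytes. acc=0x0
Byte[1]=A7: continuation. acc=(acc<<6)|0x27=0x27
Byte[2]=BC: continuation. acc=(acc<<6)|0x3C=0x9FC
Byte[3]=86: continuation. acc=(acc<<6)|0x06=0x27F06
Completed: cp=U+27F06 (starts at byte 0)
Byte[4]=C3: 2-byte lead, need 1 cont bytes. acc=0x3
Byte[5]=A0: continuation. acc=(acc<<6)|0x20=0xE0
Completed: cp=U+00E0 (starts at byte 4)
Byte[6]=DC: 2-byte lead, need 1 cont bytes. acc=0x1C
Byte[7]=3B: expected 10xxxxxx continuation. INVALID

Answer: 7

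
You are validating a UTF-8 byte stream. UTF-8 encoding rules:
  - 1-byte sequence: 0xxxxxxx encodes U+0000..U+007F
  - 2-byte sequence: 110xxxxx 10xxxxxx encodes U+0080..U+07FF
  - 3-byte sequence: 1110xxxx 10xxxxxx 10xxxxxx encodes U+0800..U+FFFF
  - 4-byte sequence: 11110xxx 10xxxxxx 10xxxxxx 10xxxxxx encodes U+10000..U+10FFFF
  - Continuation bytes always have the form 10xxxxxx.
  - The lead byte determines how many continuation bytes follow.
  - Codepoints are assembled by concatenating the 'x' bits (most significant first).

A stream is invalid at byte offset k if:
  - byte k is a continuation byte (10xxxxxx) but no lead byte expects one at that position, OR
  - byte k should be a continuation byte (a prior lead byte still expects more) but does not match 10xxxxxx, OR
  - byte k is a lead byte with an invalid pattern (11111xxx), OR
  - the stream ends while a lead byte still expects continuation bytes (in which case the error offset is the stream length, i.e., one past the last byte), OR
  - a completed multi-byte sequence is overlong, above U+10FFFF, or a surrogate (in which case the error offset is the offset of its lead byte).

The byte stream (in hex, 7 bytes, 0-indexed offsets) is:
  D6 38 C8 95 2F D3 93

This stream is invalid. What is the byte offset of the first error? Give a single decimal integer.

Answer: 1

Derivation:
Byte[0]=D6: 2-byte lead, need 1 cont bytes. acc=0x16
Byte[1]=38: expected 10xxxxxx continuation. INVALID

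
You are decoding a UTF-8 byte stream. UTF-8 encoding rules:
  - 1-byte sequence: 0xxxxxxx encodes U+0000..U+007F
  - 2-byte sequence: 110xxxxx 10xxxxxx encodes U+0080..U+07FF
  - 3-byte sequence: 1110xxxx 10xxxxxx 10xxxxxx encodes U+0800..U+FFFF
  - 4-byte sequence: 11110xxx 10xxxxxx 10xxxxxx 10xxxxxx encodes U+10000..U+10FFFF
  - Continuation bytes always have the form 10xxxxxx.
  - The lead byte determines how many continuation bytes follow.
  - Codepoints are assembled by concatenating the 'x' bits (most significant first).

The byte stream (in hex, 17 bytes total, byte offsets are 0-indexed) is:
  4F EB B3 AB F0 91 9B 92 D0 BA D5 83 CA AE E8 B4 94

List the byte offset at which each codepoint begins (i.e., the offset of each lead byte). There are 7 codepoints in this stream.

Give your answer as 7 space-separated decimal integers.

Byte[0]=4F: 1-byte ASCII. cp=U+004F
Byte[1]=EB: 3-byte lead, need 2 cont bytes. acc=0xB
Byte[2]=B3: continuation. acc=(acc<<6)|0x33=0x2F3
Byte[3]=AB: continuation. acc=(acc<<6)|0x2B=0xBCEB
Completed: cp=U+BCEB (starts at byte 1)
Byte[4]=F0: 4-byte lead, need 3 cont bytes. acc=0x0
Byte[5]=91: continuation. acc=(acc<<6)|0x11=0x11
Byte[6]=9B: continuation. acc=(acc<<6)|0x1B=0x45B
Byte[7]=92: continuation. acc=(acc<<6)|0x12=0x116D2
Completed: cp=U+116D2 (starts at byte 4)
Byte[8]=D0: 2-byte lead, need 1 cont bytes. acc=0x10
Byte[9]=BA: continuation. acc=(acc<<6)|0x3A=0x43A
Completed: cp=U+043A (starts at byte 8)
Byte[10]=D5: 2-byte lead, need 1 cont bytes. acc=0x15
Byte[11]=83: continuation. acc=(acc<<6)|0x03=0x543
Completed: cp=U+0543 (starts at byte 10)
Byte[12]=CA: 2-byte lead, need 1 cont bytes. acc=0xA
Byte[13]=AE: continuation. acc=(acc<<6)|0x2E=0x2AE
Completed: cp=U+02AE (starts at byte 12)
Byte[14]=E8: 3-byte lead, need 2 cont bytes. acc=0x8
Byte[15]=B4: continuation. acc=(acc<<6)|0x34=0x234
Byte[16]=94: continuation. acc=(acc<<6)|0x14=0x8D14
Completed: cp=U+8D14 (starts at byte 14)

Answer: 0 1 4 8 10 12 14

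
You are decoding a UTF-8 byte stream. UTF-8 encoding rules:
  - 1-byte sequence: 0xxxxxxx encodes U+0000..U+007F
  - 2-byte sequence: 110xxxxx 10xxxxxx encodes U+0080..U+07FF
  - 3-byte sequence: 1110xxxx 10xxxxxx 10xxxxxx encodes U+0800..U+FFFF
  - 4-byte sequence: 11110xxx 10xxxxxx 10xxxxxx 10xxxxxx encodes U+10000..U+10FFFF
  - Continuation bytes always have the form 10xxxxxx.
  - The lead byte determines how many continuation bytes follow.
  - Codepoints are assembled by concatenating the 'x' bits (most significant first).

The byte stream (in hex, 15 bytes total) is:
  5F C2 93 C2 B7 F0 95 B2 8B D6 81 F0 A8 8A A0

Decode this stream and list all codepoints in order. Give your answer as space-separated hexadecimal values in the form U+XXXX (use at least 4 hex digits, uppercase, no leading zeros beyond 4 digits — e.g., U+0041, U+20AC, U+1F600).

Answer: U+005F U+0093 U+00B7 U+15C8B U+0581 U+282A0

Derivation:
Byte[0]=5F: 1-byte ASCII. cp=U+005F
Byte[1]=C2: 2-byte lead, need 1 cont bytes. acc=0x2
Byte[2]=93: continuation. acc=(acc<<6)|0x13=0x93
Completed: cp=U+0093 (starts at byte 1)
Byte[3]=C2: 2-byte lead, need 1 cont bytes. acc=0x2
Byte[4]=B7: continuation. acc=(acc<<6)|0x37=0xB7
Completed: cp=U+00B7 (starts at byte 3)
Byte[5]=F0: 4-byte lead, need 3 cont bytes. acc=0x0
Byte[6]=95: continuation. acc=(acc<<6)|0x15=0x15
Byte[7]=B2: continuation. acc=(acc<<6)|0x32=0x572
Byte[8]=8B: continuation. acc=(acc<<6)|0x0B=0x15C8B
Completed: cp=U+15C8B (starts at byte 5)
Byte[9]=D6: 2-byte lead, need 1 cont bytes. acc=0x16
Byte[10]=81: continuation. acc=(acc<<6)|0x01=0x581
Completed: cp=U+0581 (starts at byte 9)
Byte[11]=F0: 4-byte lead, need 3 cont bytes. acc=0x0
Byte[12]=A8: continuation. acc=(acc<<6)|0x28=0x28
Byte[13]=8A: continuation. acc=(acc<<6)|0x0A=0xA0A
Byte[14]=A0: continuation. acc=(acc<<6)|0x20=0x282A0
Completed: cp=U+282A0 (starts at byte 11)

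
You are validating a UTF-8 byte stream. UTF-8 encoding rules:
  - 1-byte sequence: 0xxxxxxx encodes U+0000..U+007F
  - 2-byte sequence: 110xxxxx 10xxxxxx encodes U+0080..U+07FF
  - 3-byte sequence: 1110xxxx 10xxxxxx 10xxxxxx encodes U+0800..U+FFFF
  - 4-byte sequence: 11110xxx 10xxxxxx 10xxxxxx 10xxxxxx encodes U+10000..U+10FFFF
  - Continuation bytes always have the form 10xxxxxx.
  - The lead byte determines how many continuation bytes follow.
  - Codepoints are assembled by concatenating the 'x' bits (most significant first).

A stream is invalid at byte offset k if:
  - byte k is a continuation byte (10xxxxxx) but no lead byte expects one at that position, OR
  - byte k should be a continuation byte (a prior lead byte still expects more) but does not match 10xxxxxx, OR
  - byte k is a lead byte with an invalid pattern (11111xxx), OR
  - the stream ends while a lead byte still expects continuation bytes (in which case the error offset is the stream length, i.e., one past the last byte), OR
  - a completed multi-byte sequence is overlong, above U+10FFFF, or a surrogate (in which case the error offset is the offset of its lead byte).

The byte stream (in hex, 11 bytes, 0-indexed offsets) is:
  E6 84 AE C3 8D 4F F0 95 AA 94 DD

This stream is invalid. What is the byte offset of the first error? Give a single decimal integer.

Answer: 11

Derivation:
Byte[0]=E6: 3-byte lead, need 2 cont bytes. acc=0x6
Byte[1]=84: continuation. acc=(acc<<6)|0x04=0x184
Byte[2]=AE: continuation. acc=(acc<<6)|0x2E=0x612E
Completed: cp=U+612E (starts at byte 0)
Byte[3]=C3: 2-byte lead, need 1 cont bytes. acc=0x3
Byte[4]=8D: continuation. acc=(acc<<6)|0x0D=0xCD
Completed: cp=U+00CD (starts at byte 3)
Byte[5]=4F: 1-byte ASCII. cp=U+004F
Byte[6]=F0: 4-byte lead, need 3 cont bytes. acc=0x0
Byte[7]=95: continuation. acc=(acc<<6)|0x15=0x15
Byte[8]=AA: continuation. acc=(acc<<6)|0x2A=0x56A
Byte[9]=94: continuation. acc=(acc<<6)|0x14=0x15A94
Completed: cp=U+15A94 (starts at byte 6)
Byte[10]=DD: 2-byte lead, need 1 cont bytes. acc=0x1D
Byte[11]: stream ended, expected continuation. INVALID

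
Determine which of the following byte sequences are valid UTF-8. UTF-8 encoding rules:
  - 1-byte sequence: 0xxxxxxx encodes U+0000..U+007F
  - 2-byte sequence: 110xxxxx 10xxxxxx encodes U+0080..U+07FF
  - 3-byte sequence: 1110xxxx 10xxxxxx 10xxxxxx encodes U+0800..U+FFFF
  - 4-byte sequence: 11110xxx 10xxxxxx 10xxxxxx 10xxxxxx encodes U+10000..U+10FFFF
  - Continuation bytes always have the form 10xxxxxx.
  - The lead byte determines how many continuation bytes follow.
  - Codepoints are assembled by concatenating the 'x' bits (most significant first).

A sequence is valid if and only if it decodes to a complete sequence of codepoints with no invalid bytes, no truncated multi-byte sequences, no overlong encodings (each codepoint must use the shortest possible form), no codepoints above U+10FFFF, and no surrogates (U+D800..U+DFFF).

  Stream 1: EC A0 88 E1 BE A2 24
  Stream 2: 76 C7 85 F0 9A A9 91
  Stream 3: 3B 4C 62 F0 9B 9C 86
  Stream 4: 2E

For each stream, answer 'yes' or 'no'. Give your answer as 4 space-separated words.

Stream 1: decodes cleanly. VALID
Stream 2: decodes cleanly. VALID
Stream 3: decodes cleanly. VALID
Stream 4: decodes cleanly. VALID

Answer: yes yes yes yes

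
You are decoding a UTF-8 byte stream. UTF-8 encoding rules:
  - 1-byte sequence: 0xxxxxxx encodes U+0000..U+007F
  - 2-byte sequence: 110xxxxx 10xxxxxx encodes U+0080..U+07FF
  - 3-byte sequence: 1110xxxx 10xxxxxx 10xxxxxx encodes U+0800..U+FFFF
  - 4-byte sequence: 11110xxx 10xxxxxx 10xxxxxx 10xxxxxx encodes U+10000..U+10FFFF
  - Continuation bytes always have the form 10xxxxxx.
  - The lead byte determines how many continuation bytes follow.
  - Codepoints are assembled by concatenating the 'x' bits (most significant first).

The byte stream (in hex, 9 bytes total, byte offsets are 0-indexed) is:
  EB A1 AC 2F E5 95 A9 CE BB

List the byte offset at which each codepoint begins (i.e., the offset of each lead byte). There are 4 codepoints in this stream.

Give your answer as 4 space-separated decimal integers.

Byte[0]=EB: 3-byte lead, need 2 cont bytes. acc=0xB
Byte[1]=A1: continuation. acc=(acc<<6)|0x21=0x2E1
Byte[2]=AC: continuation. acc=(acc<<6)|0x2C=0xB86C
Completed: cp=U+B86C (starts at byte 0)
Byte[3]=2F: 1-byte ASCII. cp=U+002F
Byte[4]=E5: 3-byte lead, need 2 cont bytes. acc=0x5
Byte[5]=95: continuation. acc=(acc<<6)|0x15=0x155
Byte[6]=A9: continuation. acc=(acc<<6)|0x29=0x5569
Completed: cp=U+5569 (starts at byte 4)
Byte[7]=CE: 2-byte lead, need 1 cont bytes. acc=0xE
Byte[8]=BB: continuation. acc=(acc<<6)|0x3B=0x3BB
Completed: cp=U+03BB (starts at byte 7)

Answer: 0 3 4 7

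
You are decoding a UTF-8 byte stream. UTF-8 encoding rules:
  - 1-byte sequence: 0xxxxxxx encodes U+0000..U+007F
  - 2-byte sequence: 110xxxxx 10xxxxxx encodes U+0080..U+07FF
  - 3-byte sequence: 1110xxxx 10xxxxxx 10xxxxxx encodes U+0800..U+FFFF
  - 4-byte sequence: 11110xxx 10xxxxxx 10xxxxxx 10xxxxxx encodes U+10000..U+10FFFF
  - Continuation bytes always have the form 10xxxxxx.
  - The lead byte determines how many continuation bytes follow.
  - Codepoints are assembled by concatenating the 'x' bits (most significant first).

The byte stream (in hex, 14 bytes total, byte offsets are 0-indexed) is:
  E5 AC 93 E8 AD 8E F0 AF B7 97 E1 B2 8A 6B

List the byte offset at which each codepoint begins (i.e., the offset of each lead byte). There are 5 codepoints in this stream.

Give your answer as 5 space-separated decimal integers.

Byte[0]=E5: 3-byte lead, need 2 cont bytes. acc=0x5
Byte[1]=AC: continuation. acc=(acc<<6)|0x2C=0x16C
Byte[2]=93: continuation. acc=(acc<<6)|0x13=0x5B13
Completed: cp=U+5B13 (starts at byte 0)
Byte[3]=E8: 3-byte lead, need 2 cont bytes. acc=0x8
Byte[4]=AD: continuation. acc=(acc<<6)|0x2D=0x22D
Byte[5]=8E: continuation. acc=(acc<<6)|0x0E=0x8B4E
Completed: cp=U+8B4E (starts at byte 3)
Byte[6]=F0: 4-byte lead, need 3 cont bytes. acc=0x0
Byte[7]=AF: continuation. acc=(acc<<6)|0x2F=0x2F
Byte[8]=B7: continuation. acc=(acc<<6)|0x37=0xBF7
Byte[9]=97: continuation. acc=(acc<<6)|0x17=0x2FDD7
Completed: cp=U+2FDD7 (starts at byte 6)
Byte[10]=E1: 3-byte lead, need 2 cont bytes. acc=0x1
Byte[11]=B2: continuation. acc=(acc<<6)|0x32=0x72
Byte[12]=8A: continuation. acc=(acc<<6)|0x0A=0x1C8A
Completed: cp=U+1C8A (starts at byte 10)
Byte[13]=6B: 1-byte ASCII. cp=U+006B

Answer: 0 3 6 10 13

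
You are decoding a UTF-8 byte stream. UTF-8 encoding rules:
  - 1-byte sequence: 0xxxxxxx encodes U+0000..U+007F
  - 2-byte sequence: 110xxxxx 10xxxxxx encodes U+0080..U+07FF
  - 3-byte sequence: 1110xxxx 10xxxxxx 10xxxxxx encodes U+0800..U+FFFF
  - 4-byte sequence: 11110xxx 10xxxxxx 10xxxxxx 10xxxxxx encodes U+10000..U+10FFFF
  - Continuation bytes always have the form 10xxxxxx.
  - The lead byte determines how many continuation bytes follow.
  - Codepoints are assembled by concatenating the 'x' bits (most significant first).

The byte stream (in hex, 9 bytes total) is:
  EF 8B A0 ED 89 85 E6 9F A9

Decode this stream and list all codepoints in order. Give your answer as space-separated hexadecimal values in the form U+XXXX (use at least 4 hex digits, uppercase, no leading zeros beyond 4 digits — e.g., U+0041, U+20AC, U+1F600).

Byte[0]=EF: 3-byte lead, need 2 cont bytes. acc=0xF
Byte[1]=8B: continuation. acc=(acc<<6)|0x0B=0x3CB
Byte[2]=A0: continuation. acc=(acc<<6)|0x20=0xF2E0
Completed: cp=U+F2E0 (starts at byte 0)
Byte[3]=ED: 3-byte lead, need 2 cont bytes. acc=0xD
Byte[4]=89: continuation. acc=(acc<<6)|0x09=0x349
Byte[5]=85: continuation. acc=(acc<<6)|0x05=0xD245
Completed: cp=U+D245 (starts at byte 3)
Byte[6]=E6: 3-byte lead, need 2 cont bytes. acc=0x6
Byte[7]=9F: continuation. acc=(acc<<6)|0x1F=0x19F
Byte[8]=A9: continuation. acc=(acc<<6)|0x29=0x67E9
Completed: cp=U+67E9 (starts at byte 6)

Answer: U+F2E0 U+D245 U+67E9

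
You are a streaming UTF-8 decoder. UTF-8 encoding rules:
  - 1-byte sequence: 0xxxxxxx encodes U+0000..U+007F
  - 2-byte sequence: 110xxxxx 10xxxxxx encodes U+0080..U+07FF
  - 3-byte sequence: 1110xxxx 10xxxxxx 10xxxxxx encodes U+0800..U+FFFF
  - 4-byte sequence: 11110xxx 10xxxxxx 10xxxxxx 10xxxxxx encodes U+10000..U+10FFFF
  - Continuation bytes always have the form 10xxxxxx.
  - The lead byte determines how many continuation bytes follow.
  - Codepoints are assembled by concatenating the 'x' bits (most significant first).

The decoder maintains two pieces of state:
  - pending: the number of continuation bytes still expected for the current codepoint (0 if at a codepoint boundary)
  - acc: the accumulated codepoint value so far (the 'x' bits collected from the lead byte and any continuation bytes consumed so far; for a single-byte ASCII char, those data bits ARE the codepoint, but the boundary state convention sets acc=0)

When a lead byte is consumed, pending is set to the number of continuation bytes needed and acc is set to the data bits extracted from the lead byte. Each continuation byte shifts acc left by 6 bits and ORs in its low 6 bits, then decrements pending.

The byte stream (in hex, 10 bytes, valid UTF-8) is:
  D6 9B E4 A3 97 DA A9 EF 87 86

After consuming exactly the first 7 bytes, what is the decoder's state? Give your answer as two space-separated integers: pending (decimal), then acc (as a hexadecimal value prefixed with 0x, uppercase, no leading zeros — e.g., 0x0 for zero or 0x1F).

Answer: 0 0x6A9

Derivation:
Byte[0]=D6: 2-byte lead. pending=1, acc=0x16
Byte[1]=9B: continuation. acc=(acc<<6)|0x1B=0x59B, pending=0
Byte[2]=E4: 3-byte lead. pending=2, acc=0x4
Byte[3]=A3: continuation. acc=(acc<<6)|0x23=0x123, pending=1
Byte[4]=97: continuation. acc=(acc<<6)|0x17=0x48D7, pending=0
Byte[5]=DA: 2-byte lead. pending=1, acc=0x1A
Byte[6]=A9: continuation. acc=(acc<<6)|0x29=0x6A9, pending=0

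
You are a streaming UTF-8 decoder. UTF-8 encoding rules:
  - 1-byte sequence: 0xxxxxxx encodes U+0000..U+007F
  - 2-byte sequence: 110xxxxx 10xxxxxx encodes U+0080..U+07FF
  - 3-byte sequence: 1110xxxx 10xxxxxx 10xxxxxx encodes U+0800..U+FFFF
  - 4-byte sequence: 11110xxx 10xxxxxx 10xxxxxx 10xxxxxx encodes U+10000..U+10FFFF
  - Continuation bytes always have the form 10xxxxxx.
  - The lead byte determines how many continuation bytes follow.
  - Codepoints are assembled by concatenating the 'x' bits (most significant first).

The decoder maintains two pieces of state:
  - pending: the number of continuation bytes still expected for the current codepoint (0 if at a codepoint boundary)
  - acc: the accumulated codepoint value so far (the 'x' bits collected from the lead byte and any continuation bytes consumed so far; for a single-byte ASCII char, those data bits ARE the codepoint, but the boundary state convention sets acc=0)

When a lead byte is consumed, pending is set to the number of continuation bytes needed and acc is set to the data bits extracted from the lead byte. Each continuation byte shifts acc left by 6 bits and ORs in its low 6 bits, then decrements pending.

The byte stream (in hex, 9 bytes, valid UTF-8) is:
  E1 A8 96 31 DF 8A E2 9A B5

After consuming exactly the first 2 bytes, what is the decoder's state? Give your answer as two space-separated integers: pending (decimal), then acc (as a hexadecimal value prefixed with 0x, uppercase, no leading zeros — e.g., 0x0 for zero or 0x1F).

Answer: 1 0x68

Derivation:
Byte[0]=E1: 3-byte lead. pending=2, acc=0x1
Byte[1]=A8: continuation. acc=(acc<<6)|0x28=0x68, pending=1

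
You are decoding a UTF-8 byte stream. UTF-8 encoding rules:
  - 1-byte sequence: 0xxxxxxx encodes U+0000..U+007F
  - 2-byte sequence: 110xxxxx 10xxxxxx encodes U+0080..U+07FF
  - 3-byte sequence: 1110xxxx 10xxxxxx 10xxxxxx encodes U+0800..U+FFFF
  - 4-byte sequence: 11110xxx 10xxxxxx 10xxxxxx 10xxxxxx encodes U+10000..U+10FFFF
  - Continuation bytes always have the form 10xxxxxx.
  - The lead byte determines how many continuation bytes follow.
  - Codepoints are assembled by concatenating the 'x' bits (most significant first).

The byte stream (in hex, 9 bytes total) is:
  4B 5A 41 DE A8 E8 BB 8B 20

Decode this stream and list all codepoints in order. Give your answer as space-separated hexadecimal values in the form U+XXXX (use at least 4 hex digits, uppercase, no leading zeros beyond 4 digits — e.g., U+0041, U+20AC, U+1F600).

Byte[0]=4B: 1-byte ASCII. cp=U+004B
Byte[1]=5A: 1-byte ASCII. cp=U+005A
Byte[2]=41: 1-byte ASCII. cp=U+0041
Byte[3]=DE: 2-byte lead, need 1 cont bytes. acc=0x1E
Byte[4]=A8: continuation. acc=(acc<<6)|0x28=0x7A8
Completed: cp=U+07A8 (starts at byte 3)
Byte[5]=E8: 3-byte lead, need 2 cont bytes. acc=0x8
Byte[6]=BB: continuation. acc=(acc<<6)|0x3B=0x23B
Byte[7]=8B: continuation. acc=(acc<<6)|0x0B=0x8ECB
Completed: cp=U+8ECB (starts at byte 5)
Byte[8]=20: 1-byte ASCII. cp=U+0020

Answer: U+004B U+005A U+0041 U+07A8 U+8ECB U+0020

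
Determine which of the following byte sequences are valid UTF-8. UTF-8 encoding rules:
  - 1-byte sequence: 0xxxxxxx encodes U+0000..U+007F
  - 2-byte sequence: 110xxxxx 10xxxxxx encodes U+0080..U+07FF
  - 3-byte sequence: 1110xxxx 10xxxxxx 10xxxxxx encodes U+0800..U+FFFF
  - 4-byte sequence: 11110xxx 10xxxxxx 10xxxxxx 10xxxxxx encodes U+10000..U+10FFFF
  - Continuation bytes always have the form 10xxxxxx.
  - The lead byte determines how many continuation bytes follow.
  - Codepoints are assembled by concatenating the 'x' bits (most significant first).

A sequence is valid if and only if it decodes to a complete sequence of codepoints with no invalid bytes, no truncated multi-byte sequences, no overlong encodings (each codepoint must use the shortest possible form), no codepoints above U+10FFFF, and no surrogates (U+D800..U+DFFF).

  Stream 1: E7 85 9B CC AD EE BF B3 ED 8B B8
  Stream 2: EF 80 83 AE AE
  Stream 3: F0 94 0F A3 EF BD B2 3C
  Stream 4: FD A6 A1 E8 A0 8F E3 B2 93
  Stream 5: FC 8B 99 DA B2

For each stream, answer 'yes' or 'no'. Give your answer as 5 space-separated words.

Answer: yes no no no no

Derivation:
Stream 1: decodes cleanly. VALID
Stream 2: error at byte offset 3. INVALID
Stream 3: error at byte offset 2. INVALID
Stream 4: error at byte offset 0. INVALID
Stream 5: error at byte offset 0. INVALID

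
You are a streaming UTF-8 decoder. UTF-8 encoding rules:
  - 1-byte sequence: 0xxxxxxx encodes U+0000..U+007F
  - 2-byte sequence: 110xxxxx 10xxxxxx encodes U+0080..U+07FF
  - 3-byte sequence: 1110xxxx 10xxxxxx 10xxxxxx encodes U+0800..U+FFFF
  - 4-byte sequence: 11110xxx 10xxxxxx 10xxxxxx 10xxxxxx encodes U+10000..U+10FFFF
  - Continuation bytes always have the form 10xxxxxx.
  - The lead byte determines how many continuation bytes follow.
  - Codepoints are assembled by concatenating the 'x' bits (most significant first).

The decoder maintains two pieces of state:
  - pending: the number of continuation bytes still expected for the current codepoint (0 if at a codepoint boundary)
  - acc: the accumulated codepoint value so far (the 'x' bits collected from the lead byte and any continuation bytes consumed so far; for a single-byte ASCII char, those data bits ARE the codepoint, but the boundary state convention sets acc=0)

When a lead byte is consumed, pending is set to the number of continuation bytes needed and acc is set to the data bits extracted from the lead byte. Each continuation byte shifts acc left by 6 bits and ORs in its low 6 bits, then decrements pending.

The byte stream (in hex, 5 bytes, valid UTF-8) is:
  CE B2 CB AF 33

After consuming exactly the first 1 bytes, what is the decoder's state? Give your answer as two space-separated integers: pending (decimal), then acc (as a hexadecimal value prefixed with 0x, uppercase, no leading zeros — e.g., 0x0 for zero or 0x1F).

Byte[0]=CE: 2-byte lead. pending=1, acc=0xE

Answer: 1 0xE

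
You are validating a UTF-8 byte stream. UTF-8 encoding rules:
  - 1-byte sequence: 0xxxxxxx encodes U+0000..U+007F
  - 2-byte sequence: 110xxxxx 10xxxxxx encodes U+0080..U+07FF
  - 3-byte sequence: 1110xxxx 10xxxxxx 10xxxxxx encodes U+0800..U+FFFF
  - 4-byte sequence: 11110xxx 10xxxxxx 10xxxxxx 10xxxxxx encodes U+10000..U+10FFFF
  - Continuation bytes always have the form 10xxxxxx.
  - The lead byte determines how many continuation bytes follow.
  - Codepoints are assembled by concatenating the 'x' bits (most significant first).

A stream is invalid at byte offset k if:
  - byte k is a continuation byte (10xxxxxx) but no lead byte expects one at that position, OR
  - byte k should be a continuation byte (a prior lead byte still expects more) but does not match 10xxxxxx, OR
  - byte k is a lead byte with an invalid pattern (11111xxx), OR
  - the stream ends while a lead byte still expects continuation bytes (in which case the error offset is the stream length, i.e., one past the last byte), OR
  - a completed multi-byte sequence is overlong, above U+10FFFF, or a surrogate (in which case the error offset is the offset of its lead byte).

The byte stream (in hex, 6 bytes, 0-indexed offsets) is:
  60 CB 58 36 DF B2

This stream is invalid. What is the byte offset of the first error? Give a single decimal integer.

Answer: 2

Derivation:
Byte[0]=60: 1-byte ASCII. cp=U+0060
Byte[1]=CB: 2-byte lead, need 1 cont bytes. acc=0xB
Byte[2]=58: expected 10xxxxxx continuation. INVALID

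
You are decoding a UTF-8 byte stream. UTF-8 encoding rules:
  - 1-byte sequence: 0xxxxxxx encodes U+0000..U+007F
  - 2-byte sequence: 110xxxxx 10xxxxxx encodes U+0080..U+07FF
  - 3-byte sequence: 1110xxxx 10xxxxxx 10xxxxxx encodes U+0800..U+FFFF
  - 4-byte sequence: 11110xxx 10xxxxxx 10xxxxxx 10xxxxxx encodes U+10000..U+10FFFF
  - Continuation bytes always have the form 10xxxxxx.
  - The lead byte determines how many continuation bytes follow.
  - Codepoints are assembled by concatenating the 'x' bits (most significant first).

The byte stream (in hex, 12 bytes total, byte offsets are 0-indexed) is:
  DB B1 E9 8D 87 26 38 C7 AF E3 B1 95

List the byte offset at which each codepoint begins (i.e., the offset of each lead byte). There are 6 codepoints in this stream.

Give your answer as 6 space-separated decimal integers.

Byte[0]=DB: 2-byte lead, need 1 cont bytes. acc=0x1B
Byte[1]=B1: continuation. acc=(acc<<6)|0x31=0x6F1
Completed: cp=U+06F1 (starts at byte 0)
Byte[2]=E9: 3-byte lead, need 2 cont bytes. acc=0x9
Byte[3]=8D: continuation. acc=(acc<<6)|0x0D=0x24D
Byte[4]=87: continuation. acc=(acc<<6)|0x07=0x9347
Completed: cp=U+9347 (starts at byte 2)
Byte[5]=26: 1-byte ASCII. cp=U+0026
Byte[6]=38: 1-byte ASCII. cp=U+0038
Byte[7]=C7: 2-byte lead, need 1 cont bytes. acc=0x7
Byte[8]=AF: continuation. acc=(acc<<6)|0x2F=0x1EF
Completed: cp=U+01EF (starts at byte 7)
Byte[9]=E3: 3-byte lead, need 2 cont bytes. acc=0x3
Byte[10]=B1: continuation. acc=(acc<<6)|0x31=0xF1
Byte[11]=95: continuation. acc=(acc<<6)|0x15=0x3C55
Completed: cp=U+3C55 (starts at byte 9)

Answer: 0 2 5 6 7 9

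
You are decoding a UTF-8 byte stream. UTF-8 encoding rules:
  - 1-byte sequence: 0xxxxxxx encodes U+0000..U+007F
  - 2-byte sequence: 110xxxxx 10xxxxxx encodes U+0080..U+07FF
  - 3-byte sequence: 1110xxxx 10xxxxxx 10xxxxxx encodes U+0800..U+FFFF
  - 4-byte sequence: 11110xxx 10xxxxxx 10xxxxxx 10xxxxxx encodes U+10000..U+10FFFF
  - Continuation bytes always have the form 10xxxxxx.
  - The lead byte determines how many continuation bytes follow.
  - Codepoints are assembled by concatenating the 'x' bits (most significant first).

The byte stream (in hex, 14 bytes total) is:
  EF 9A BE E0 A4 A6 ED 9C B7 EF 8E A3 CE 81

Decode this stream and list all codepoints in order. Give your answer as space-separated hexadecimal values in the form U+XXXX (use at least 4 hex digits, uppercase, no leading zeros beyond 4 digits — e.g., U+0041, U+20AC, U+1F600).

Byte[0]=EF: 3-byte lead, need 2 cont bytes. acc=0xF
Byte[1]=9A: continuation. acc=(acc<<6)|0x1A=0x3DA
Byte[2]=BE: continuation. acc=(acc<<6)|0x3E=0xF6BE
Completed: cp=U+F6BE (starts at byte 0)
Byte[3]=E0: 3-byte lead, need 2 cont bytes. acc=0x0
Byte[4]=A4: continuation. acc=(acc<<6)|0x24=0x24
Byte[5]=A6: continuation. acc=(acc<<6)|0x26=0x926
Completed: cp=U+0926 (starts at byte 3)
Byte[6]=ED: 3-byte lead, need 2 cont bytes. acc=0xD
Byte[7]=9C: continuation. acc=(acc<<6)|0x1C=0x35C
Byte[8]=B7: continuation. acc=(acc<<6)|0x37=0xD737
Completed: cp=U+D737 (starts at byte 6)
Byte[9]=EF: 3-byte lead, need 2 cont bytes. acc=0xF
Byte[10]=8E: continuation. acc=(acc<<6)|0x0E=0x3CE
Byte[11]=A3: continuation. acc=(acc<<6)|0x23=0xF3A3
Completed: cp=U+F3A3 (starts at byte 9)
Byte[12]=CE: 2-byte lead, need 1 cont bytes. acc=0xE
Byte[13]=81: continuation. acc=(acc<<6)|0x01=0x381
Completed: cp=U+0381 (starts at byte 12)

Answer: U+F6BE U+0926 U+D737 U+F3A3 U+0381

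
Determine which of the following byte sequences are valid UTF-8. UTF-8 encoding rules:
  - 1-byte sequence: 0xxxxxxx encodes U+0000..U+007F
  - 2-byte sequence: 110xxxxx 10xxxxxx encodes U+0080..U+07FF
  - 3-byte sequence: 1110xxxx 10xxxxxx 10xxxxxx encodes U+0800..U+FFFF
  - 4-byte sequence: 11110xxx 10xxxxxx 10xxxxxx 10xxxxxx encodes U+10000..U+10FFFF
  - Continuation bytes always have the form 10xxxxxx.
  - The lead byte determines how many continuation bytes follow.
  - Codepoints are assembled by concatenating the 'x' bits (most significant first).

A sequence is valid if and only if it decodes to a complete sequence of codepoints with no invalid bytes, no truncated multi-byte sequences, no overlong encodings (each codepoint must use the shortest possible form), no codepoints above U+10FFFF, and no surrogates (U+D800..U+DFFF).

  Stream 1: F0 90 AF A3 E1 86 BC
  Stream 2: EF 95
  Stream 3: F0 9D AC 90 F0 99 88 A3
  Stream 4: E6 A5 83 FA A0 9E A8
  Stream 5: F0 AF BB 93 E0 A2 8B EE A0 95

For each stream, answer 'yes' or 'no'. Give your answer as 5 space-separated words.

Answer: yes no yes no yes

Derivation:
Stream 1: decodes cleanly. VALID
Stream 2: error at byte offset 2. INVALID
Stream 3: decodes cleanly. VALID
Stream 4: error at byte offset 3. INVALID
Stream 5: decodes cleanly. VALID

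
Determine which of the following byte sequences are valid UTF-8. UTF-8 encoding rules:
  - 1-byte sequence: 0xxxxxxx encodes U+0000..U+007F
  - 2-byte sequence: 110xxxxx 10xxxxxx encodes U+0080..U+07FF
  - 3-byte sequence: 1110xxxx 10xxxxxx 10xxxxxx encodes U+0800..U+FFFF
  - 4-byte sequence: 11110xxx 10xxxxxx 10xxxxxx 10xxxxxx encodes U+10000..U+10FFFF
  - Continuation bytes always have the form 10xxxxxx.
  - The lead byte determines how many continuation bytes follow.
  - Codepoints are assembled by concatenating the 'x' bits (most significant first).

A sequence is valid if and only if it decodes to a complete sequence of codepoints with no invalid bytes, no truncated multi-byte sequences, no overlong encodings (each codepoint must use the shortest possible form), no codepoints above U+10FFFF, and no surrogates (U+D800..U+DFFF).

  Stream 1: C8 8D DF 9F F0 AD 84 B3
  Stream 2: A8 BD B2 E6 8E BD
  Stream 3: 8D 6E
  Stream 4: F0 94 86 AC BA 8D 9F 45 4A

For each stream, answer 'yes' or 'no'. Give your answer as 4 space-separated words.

Answer: yes no no no

Derivation:
Stream 1: decodes cleanly. VALID
Stream 2: error at byte offset 0. INVALID
Stream 3: error at byte offset 0. INVALID
Stream 4: error at byte offset 4. INVALID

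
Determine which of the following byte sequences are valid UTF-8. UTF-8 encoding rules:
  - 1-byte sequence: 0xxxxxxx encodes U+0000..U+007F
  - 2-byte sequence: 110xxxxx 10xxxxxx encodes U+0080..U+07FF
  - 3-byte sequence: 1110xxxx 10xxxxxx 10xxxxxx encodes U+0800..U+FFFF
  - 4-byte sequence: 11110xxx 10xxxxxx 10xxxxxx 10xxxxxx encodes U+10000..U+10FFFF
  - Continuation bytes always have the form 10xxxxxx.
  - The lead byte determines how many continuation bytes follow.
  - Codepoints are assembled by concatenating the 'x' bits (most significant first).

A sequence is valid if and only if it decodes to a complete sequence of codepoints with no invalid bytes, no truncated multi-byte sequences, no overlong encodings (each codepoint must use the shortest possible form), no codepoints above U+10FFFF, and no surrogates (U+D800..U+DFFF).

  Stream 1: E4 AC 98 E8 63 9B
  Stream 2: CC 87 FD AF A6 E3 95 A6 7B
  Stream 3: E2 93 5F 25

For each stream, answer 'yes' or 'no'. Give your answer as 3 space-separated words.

Stream 1: error at byte offset 4. INVALID
Stream 2: error at byte offset 2. INVALID
Stream 3: error at byte offset 2. INVALID

Answer: no no no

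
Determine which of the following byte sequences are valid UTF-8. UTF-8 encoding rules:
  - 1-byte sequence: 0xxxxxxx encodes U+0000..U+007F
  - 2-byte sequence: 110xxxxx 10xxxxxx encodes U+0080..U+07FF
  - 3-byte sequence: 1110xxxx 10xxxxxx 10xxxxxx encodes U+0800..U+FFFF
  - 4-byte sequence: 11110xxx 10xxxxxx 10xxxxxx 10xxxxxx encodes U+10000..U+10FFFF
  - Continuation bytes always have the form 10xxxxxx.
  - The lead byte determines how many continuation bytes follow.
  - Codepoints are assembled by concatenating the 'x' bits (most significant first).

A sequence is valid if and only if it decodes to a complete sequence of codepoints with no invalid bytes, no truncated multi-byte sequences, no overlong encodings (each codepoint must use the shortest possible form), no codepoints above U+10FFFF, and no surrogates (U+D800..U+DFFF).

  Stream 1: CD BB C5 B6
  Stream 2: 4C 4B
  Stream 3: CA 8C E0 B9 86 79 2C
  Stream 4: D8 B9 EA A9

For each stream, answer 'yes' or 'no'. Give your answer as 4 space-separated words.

Stream 1: decodes cleanly. VALID
Stream 2: decodes cleanly. VALID
Stream 3: decodes cleanly. VALID
Stream 4: error at byte offset 4. INVALID

Answer: yes yes yes no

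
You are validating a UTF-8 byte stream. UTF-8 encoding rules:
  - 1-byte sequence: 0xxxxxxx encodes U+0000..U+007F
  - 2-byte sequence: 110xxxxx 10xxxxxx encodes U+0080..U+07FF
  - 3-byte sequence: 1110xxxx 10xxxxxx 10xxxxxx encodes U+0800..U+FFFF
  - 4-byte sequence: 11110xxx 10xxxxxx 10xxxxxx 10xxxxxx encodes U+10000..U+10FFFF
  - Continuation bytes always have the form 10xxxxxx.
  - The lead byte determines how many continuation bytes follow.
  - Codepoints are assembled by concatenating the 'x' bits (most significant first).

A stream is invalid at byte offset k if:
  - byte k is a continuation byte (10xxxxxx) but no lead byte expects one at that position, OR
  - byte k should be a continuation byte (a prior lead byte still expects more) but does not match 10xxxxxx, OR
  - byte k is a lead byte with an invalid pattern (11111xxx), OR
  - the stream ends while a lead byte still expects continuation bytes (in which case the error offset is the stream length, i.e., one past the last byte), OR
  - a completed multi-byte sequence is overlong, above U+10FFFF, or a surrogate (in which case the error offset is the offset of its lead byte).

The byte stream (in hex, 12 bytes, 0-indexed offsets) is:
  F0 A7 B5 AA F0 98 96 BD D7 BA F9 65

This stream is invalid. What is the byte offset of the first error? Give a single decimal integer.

Answer: 10

Derivation:
Byte[0]=F0: 4-byte lead, need 3 cont bytes. acc=0x0
Byte[1]=A7: continuation. acc=(acc<<6)|0x27=0x27
Byte[2]=B5: continuation. acc=(acc<<6)|0x35=0x9F5
Byte[3]=AA: continuation. acc=(acc<<6)|0x2A=0x27D6A
Completed: cp=U+27D6A (starts at byte 0)
Byte[4]=F0: 4-byte lead, need 3 cont bytes. acc=0x0
Byte[5]=98: continuation. acc=(acc<<6)|0x18=0x18
Byte[6]=96: continuation. acc=(acc<<6)|0x16=0x616
Byte[7]=BD: continuation. acc=(acc<<6)|0x3D=0x185BD
Completed: cp=U+185BD (starts at byte 4)
Byte[8]=D7: 2-byte lead, need 1 cont bytes. acc=0x17
Byte[9]=BA: continuation. acc=(acc<<6)|0x3A=0x5FA
Completed: cp=U+05FA (starts at byte 8)
Byte[10]=F9: INVALID lead byte (not 0xxx/110x/1110/11110)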